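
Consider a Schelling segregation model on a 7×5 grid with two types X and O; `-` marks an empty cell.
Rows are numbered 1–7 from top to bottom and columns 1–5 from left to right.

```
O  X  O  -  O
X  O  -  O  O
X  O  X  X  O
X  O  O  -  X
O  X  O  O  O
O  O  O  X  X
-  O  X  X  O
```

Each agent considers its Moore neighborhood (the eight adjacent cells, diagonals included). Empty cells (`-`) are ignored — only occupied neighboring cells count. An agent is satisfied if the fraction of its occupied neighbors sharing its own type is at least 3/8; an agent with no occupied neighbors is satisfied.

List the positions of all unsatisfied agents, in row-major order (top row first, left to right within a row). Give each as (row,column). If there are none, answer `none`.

(1,1), (1,2), (3,3), (3,4), (4,5), (5,2), (5,5), (7,5)

(1,1)O 1/3 ✗
(1,2)X 1/4 ✗
(1,3)O 2/3 ✓
(1,5)O 2/2 ✓
(2,1)X 2/5 ✓
(2,2)O 3/7 ✓
(2,4)O 4/6 ✓
(2,5)O 3/4 ✓
(3,1)X 2/5 ✓
(3,2)O 3/7 ✓
(3,3)X 1/6 ✗
(3,4)X 2/6 ✗
(3,5)O 2/4 ✓
(4,1)X 2/5 ✓
(4,2)O 4/8 ✓
(4,3)O 4/7 ✓
(4,5)X 1/4 ✗
(5,1)O 3/5 ✓
(5,2)X 1/8 ✗
(5,3)O 5/7 ✓
(5,4)O 4/7 ✓
(5,5)O 1/4 ✗
(6,1)O 3/4 ✓
(6,2)O 5/7 ✓
(6,3)O 4/8 ✓
(6,4)X 3/8 ✓
(6,5)X 2/5 ✓
(7,2)O 3/4 ✓
(7,3)X 2/5 ✓
(7,4)X 3/5 ✓
(7,5)O 0/3 ✗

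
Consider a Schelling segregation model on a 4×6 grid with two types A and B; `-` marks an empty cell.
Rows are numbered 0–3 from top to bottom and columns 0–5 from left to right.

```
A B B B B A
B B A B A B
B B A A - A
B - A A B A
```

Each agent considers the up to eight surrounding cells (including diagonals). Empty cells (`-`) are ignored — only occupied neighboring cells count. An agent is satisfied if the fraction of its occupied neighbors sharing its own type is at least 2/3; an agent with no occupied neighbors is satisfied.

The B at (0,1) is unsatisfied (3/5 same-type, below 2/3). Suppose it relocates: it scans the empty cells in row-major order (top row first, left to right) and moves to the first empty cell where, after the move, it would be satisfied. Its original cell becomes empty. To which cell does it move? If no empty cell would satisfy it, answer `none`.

none

Vacating (0,1). Empty cells in order:
  (2,4): 3/8 same-type → still unsatisfied.
  (3,1): 3/5 same-type → still unsatisfied.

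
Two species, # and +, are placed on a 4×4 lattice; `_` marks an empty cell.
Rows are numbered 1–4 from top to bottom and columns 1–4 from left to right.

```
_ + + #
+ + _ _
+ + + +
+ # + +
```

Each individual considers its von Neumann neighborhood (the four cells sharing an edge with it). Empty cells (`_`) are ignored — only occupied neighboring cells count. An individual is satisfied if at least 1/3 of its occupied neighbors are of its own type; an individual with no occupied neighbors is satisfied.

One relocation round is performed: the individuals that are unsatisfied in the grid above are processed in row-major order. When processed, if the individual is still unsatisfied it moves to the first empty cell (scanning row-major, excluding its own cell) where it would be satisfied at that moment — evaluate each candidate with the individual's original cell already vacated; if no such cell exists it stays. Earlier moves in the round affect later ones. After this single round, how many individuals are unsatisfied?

0

Initially unsatisfied (in order): (1,4), (4,2).
  (1,4): no empty cell satisfies it; stays.
  (4,2) → (2,4).
Resulting grid:
_ + + #
+ + _ #
+ + + +
+ _ + +
All satisfied now.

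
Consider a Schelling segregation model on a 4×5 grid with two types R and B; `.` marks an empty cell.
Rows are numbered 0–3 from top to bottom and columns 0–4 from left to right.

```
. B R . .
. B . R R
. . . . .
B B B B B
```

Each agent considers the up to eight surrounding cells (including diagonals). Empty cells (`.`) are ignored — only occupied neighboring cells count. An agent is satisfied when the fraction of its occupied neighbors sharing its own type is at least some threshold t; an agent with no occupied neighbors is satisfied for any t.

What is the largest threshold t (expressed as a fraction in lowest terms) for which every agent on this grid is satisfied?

1/3

(0,1)B 1/2
(0,2)R 1/3
(1,1)B 1/2
(1,3)R 2/2
(1,4)R 1/1
(3,0)B 1/1
(3,1)B 2/2
(3,2)B 2/2
(3,3)B 2/2
(3,4)B 1/1
The smallest same-type fraction is 1/3 at (0,2), which reduces to 1/3. Any threshold above that leaves this agent unsatisfied.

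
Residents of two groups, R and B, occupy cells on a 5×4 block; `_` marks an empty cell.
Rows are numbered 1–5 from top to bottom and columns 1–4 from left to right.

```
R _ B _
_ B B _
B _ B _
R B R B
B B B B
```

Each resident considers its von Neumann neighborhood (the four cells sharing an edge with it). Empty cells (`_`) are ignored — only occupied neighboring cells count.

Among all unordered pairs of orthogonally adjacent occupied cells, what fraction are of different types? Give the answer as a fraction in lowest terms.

Scan each occupied cell's neighbors to the right and below so each pair is counted once.
From row 1: 0 unlike of 1 pairs (running 0/1).
From row 2: 0 unlike of 2 pairs (running 0/3).
From row 3: 2 unlike of 2 pairs (running 2/5).
From row 4: 5 unlike of 7 pairs (running 7/12).
From row 5: 0 unlike of 3 pairs (running 7/15).
Total adjacent occupied pairs: 15; unlike-type pairs: 7.
7/15 is already in lowest terms.

7/15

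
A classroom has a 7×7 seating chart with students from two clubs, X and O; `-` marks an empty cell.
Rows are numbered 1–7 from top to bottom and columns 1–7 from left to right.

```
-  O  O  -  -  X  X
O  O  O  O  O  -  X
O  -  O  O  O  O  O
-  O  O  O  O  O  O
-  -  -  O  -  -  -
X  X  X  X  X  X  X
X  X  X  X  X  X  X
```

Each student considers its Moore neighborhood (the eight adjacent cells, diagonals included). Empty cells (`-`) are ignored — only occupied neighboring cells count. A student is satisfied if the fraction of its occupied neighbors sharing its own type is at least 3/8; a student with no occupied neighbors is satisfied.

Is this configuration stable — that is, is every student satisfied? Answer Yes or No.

Row 1: (1,2)O 4/4 satisfied · (1,3)O 4/4 satisfied · (1,6)X 2/3 satisfied · (1,7)X 2/2 satisfied
Row 2: (2,1)O 3/3 satisfied · (2,2)O 6/6 satisfied · (2,3)O 6/6 satisfied · (2,4)O 6/6 satisfied · (2,5)O 4/5 satisfied · (2,7)X 2/4 satisfied
Row 3: (3,1)O 3/3 satisfied · (3,3)O 7/7 satisfied · (3,4)O 8/8 satisfied · (3,5)O 7/7 satisfied · (3,6)O 6/7 satisfied · (3,7)O 3/4 satisfied
Row 4: (4,2)O 3/3 satisfied · (4,3)O 5/5 satisfied · (4,4)O 6/6 satisfied · (4,5)O 6/6 satisfied · (4,6)O 5/5 satisfied · (4,7)O 3/3 satisfied
Row 5: (5,4)O 3/6 satisfied
Row 6: (6,1)X 3/3 satisfied · (6,2)X 5/5 satisfied · (6,3)X 5/6 satisfied · (6,4)X 5/6 satisfied · (6,5)X 5/6 satisfied · (6,6)X 5/5 satisfied · (6,7)X 3/3 satisfied
Row 7: (7,1)X 3/3 satisfied · (7,2)X 5/5 satisfied · (7,3)X 5/5 satisfied · (7,4)X 5/5 satisfied · (7,5)X 5/5 satisfied · (7,6)X 5/5 satisfied · (7,7)X 3/3 satisfied
All meet the threshold, so the configuration is stable.

Yes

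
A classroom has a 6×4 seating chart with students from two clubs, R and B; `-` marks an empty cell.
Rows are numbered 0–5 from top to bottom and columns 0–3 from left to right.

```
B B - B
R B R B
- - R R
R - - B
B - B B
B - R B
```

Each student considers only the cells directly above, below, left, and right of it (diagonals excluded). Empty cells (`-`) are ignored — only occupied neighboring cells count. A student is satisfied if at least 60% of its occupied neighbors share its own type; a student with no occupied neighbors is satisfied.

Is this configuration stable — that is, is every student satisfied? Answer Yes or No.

No

(0,0)B 1/2 ✗
(0,1)B 2/2 ✓
(0,3)B 1/1 ✓
(1,0)R 0/2 ✗
(1,1)B 1/3 ✗
(1,2)R 1/3 ✗
(1,3)B 1/3 ✗
(2,2)R 2/2 ✓
(2,3)R 1/3 ✗
(3,0)R 0/1 ✗
(3,3)B 1/2 ✗
(4,0)B 1/2 ✗
(4,2)B 1/2 ✗
(4,3)B 3/3 ✓
(5,0)B 1/1 ✓
(5,2)R 0/2 ✗
(5,3)B 1/2 ✗
For instance (0,0) has only 1/2 same-type neighbors, below 3/5.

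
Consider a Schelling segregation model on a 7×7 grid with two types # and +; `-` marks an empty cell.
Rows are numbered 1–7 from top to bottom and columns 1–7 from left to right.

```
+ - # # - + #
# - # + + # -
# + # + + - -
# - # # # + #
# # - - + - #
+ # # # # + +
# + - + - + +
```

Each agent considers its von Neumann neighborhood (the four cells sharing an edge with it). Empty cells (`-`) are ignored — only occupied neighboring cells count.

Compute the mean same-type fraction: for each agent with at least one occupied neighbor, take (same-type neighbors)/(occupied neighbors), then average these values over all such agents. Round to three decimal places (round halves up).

0.475

Row 1: (1,1)+ 0/1 · (1,3)# 2/2 · (1,4)# 1/2 · (1,6)+ 0/2 · (1,7)# 0/1
Row 2: (2,1)# 1/2 · (2,3)# 2/3 · (2,4)+ 2/4 · (2,5)+ 2/3 · (2,6)# 0/2
Row 3: (3,1)# 2/3 · (3,2)+ 0/2 · (3,3)# 2/4 · (3,4)+ 2/4 · (3,5)+ 2/3
Row 4: (4,1)# 2/2 · (4,3)# 2/2 · (4,4)# 2/3 · (4,5)# 1/4 · (4,6)+ 0/2 · (4,7)# 1/2
Row 5: (5,1)# 2/3 · (5,2)# 2/2 · (5,5)+ 0/2 · (5,7)# 1/2
Row 6: (6,1)+ 0/3 · (6,2)# 2/4 · (6,3)# 2/2 · (6,4)# 2/3 · (6,5)# 1/3 · (6,6)+ 2/3 · (6,7)+ 2/3
Row 7: (7,1)# 0/2 · (7,2)+ 0/2 · (7,4)+ 0/1 · (7,6)+ 2/2 · (7,7)+ 2/2
Sum over 37 agents: 0/1 + 2/2 + 1/2 + 0/2 + 0/1 + 1/2 + 2/3 + 2/4 + 2/3 + 0/2 + 2/3 + 0/2 + 2/4 + 2/4 + 2/3 + 2/2 + 2/2 + 2/3 + 1/4 + 0/2 + 1/2 + 2/3 + 2/2 + 0/2 + 1/2 + 0/3 + 2/4 + 2/2 + 2/3 + 1/3 + 2/3 + 2/3 + 0/2 + 0/2 + 0/1 + 2/2 + 2/2 = 211/12; mean = 211/12 ÷ 37 = 211/444 = 0.475225… → 0.475.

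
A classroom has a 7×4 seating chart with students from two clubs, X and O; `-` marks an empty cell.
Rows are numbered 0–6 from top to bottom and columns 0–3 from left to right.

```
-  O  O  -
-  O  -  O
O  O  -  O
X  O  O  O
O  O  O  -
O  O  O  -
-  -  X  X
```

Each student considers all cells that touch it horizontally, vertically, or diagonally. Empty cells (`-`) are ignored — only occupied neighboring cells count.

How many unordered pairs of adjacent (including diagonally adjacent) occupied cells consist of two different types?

8

Scan each occupied cell's neighbors to the right and below (and the two forward diagonals) so each pair is counted once.
From row 0: 0 unlike of 4 pairs (running 0/4).
From row 1: 0 unlike of 3 pairs (running 0/7).
From row 2: 2 unlike of 8 pairs (running 2/15).
From row 3: 3 unlike of 11 pairs (running 5/26).
From row 4: 0 unlike of 9 pairs (running 5/35).
From row 5: 3 unlike of 5 pairs (running 8/40).
From row 6: 0 unlike of 1 pairs (running 8/41).
Total adjacent occupied pairs: 41; unlike-type pairs: 8.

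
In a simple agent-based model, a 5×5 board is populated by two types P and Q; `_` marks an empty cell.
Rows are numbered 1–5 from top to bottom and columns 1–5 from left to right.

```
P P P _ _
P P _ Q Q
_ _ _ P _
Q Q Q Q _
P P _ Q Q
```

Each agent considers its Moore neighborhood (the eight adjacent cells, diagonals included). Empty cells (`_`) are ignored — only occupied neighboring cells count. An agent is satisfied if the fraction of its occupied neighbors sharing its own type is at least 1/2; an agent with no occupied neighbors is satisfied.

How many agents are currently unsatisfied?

5

Row 1: (1,1)P 3/3 satisfied · (1,2)P 4/4 satisfied · (1,3)P 2/3 satisfied
Row 2: (2,1)P 3/3 satisfied · (2,2)P 4/4 satisfied · (2,4)Q 1/3 not · (2,5)Q 1/2 satisfied
Row 3: (3,4)P 0/4 not
Row 4: (4,1)Q 1/3 not · (4,2)Q 2/4 satisfied · (4,3)Q 3/5 satisfied · (4,4)Q 3/4 satisfied
Row 5: (5,1)P 1/3 not · (5,2)P 1/4 not · (5,4)Q 3/3 satisfied · (5,5)Q 2/2 satisfied
Unsatisfied: (2,4), (3,4), (4,1), (5,1), (5,2) — 5 in total.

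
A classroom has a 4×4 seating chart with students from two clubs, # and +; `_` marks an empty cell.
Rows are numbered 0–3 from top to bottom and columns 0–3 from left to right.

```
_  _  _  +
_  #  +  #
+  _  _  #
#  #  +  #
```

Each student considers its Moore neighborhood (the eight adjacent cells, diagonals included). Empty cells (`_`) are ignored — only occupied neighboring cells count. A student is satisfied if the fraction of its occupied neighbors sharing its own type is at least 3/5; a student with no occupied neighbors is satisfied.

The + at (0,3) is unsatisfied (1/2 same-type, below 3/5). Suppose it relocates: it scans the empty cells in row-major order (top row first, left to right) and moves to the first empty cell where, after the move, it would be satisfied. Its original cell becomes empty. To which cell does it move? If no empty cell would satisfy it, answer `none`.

Vacating (0,3). Empty cells in order:
  (0,0): 0/1 same-type → still unsatisfied.
  (0,1): 1/2 same-type → still unsatisfied.
  (0,2): 1/3 same-type → still unsatisfied.
  (1,0): 1/2 same-type → still unsatisfied.
  (2,1): 3/6 same-type → still unsatisfied.
  (2,2): 2/7 same-type → still unsatisfied.

none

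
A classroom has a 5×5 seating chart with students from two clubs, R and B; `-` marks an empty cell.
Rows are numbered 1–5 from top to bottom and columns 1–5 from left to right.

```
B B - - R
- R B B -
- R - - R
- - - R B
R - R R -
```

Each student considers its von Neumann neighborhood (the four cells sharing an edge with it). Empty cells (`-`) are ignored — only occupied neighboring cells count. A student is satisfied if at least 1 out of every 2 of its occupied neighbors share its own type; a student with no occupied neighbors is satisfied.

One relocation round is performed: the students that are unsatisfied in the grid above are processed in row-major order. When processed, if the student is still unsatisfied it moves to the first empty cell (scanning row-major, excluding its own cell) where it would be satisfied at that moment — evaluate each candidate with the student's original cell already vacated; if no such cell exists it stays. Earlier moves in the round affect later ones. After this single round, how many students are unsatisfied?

Initially unsatisfied (in order): (2,2), (3,5), (4,5).
  (2,2) → (1,4).
  (3,5) → (2,5).
  (4,5) → (1,3).
Resulting grid:
B B B R R
- - B B R
- R - - -
- - - R -
R - R R -
Unsatisfied now: (1,4), (2,4).

2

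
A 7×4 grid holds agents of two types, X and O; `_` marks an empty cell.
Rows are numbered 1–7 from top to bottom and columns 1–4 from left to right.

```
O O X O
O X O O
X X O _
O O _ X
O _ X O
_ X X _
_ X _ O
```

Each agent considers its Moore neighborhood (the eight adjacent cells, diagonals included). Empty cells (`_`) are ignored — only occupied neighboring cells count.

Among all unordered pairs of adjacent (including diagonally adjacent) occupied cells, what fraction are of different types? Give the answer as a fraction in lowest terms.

Scan each occupied cell's neighbors to the right and below (and the two forward diagonals) so each pair is counted once.
From row 1: 6 unlike of 13 pairs (running 6/13).
From row 2: 6 unlike of 11 pairs (running 12/24).
From row 3: 6 unlike of 8 pairs (running 18/32).
From row 4: 2 unlike of 6 pairs (running 20/38).
From row 5: 3 unlike of 5 pairs (running 23/43).
From row 6: 1 unlike of 4 pairs (running 24/47).
Total adjacent occupied pairs: 47; unlike-type pairs: 24.
24/47 is already in lowest terms.

24/47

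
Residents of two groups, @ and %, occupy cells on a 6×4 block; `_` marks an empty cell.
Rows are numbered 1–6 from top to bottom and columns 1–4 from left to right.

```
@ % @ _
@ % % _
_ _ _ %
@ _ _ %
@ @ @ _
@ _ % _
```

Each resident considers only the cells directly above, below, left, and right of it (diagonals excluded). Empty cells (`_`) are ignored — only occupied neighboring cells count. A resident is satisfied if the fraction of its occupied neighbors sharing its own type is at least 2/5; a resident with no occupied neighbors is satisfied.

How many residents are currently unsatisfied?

3

(1,1)@ 1/2 ✓
(1,2)% 1/3 ✗
(1,3)@ 0/2 ✗
(2,1)@ 1/2 ✓
(2,2)% 2/3 ✓
(2,3)% 1/2 ✓
(3,4)% 1/1 ✓
(4,1)@ 1/1 ✓
(4,4)% 1/1 ✓
(5,1)@ 3/3 ✓
(5,2)@ 2/2 ✓
(5,3)@ 1/2 ✓
(6,1)@ 1/1 ✓
(6,3)% 0/1 ✗
Unsatisfied: (1,2), (1,3), (6,3) — 3 in total.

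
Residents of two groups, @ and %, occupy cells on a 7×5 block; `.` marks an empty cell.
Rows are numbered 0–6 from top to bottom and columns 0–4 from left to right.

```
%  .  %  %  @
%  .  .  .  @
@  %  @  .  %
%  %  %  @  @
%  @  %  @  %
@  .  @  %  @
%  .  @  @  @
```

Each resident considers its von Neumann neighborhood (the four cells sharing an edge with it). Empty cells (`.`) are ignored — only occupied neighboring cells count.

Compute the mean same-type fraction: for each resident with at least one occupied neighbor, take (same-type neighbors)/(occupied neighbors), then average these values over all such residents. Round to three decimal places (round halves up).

Row 0: (0,0)% 1/1 · (0,2)% 1/1 · (0,3)% 1/2 · (0,4)@ 1/2
Row 1: (1,0)% 1/2 · (1,4)@ 1/2
Row 2: (2,0)@ 0/3 · (2,1)% 1/3 · (2,2)@ 0/2 · (2,4)% 0/2
Row 3: (3,0)% 2/3 · (3,1)% 3/4 · (3,2)% 2/4 · (3,3)@ 2/3 · (3,4)@ 1/3
Row 4: (4,0)% 1/3 · (4,1)@ 0/3 · (4,2)% 1/4 · (4,3)@ 1/4 · (4,4)% 0/3
Row 5: (5,0)@ 0/2 · (5,2)@ 1/3 · (5,3)% 0/4 · (5,4)@ 1/3
Row 6: (6,0)% 0/1 · (6,2)@ 2/2 · (6,3)@ 2/3 · (6,4)@ 2/2
Sum over 28 residents: 1/1 + 1/1 + 1/2 + 1/2 + 1/2 + 1/2 + 0/3 + 1/3 + 0/2 + 0/2 + 2/3 + 3/4 + 2/4 + 2/3 + 1/3 + 1/3 + 0/3 + 1/4 + 1/4 + 0/3 + 0/2 + 1/3 + 0/4 + 1/3 + 0/1 + 2/2 + 2/3 + 2/2 = 137/12; mean = 137/12 ÷ 28 = 137/336 = 0.407738… → 0.408.

0.408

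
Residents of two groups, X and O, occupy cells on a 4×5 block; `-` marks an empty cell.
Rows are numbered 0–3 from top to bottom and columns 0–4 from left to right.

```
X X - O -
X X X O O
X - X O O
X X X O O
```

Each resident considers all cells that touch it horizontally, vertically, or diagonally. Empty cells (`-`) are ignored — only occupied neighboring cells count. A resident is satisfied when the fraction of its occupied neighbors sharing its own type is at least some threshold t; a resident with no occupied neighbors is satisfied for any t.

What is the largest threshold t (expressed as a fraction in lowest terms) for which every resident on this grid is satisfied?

1/2

Row 0: (0,0)X 3/3 · (0,1)X 4/4 · (0,3)O 2/3
Row 1: (1,0)X 4/4 · (1,1)X 6/6 · (1,2)X 3/6 · (1,3)O 4/6 · (1,4)O 4/4
Row 2: (2,0)X 4/4 · (2,2)X 4/7 · (2,3)O 5/8 · (2,4)O 5/5
Row 3: (3,0)X 2/2 · (3,1)X 4/4 · (3,2)X 2/4 · (3,3)O 3/5 · (3,4)O 3/3
The smallest same-type fraction is 3/6 at (1,2), which reduces to 1/2. Any threshold above that leaves this resident unsatisfied.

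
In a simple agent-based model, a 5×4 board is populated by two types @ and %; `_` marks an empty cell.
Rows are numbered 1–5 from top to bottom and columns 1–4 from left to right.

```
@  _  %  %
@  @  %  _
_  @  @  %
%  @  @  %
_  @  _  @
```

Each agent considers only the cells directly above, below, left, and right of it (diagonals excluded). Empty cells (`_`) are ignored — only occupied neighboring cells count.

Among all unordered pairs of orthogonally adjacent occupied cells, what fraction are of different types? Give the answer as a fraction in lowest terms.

Scan each occupied cell's neighbors to the right and below so each pair is counted once.
From row 1: 0 unlike of 3 pairs (running 0/3).
From row 2: 2 unlike of 4 pairs (running 2/7).
From row 3: 1 unlike of 5 pairs (running 3/12).
From row 4: 3 unlike of 5 pairs (running 6/17).
Total adjacent occupied pairs: 17; unlike-type pairs: 6.
6/17 is already in lowest terms.

6/17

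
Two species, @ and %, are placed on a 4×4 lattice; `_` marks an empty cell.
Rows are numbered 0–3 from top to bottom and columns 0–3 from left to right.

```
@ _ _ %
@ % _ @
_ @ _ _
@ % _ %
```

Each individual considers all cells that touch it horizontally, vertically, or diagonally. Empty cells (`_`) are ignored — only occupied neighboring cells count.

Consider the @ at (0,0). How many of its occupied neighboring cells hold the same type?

1

Occupied neighbors of (0,0): (1,0)=@, (1,1)=%.
Same type (@): 1 of 2.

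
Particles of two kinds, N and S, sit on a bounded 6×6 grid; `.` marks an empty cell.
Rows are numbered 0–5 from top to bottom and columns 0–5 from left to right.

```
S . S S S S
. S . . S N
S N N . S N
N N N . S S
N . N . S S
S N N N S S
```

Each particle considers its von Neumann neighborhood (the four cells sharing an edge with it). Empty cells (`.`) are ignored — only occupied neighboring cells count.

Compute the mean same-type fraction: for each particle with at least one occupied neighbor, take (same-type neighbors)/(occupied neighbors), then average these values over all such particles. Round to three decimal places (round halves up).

Row 0: (0,0)S — no occupied neighbors · (0,2)S 1/1 · (0,3)S 2/2 · (0,4)S 3/3 · (0,5)S 1/2
Row 1: (1,1)S 0/1 · (1,4)S 2/3 · (1,5)N 1/3
Row 2: (2,0)S 0/2 · (2,1)N 2/4 · (2,2)N 2/2 · (2,4)S 2/3 · (2,5)N 1/3
Row 3: (3,0)N 2/3 · (3,1)N 3/3 · (3,2)N 3/3 · (3,4)S 3/3 · (3,5)S 2/3
Row 4: (4,0)N 1/2 · (4,2)N 2/2 · (4,4)S 3/3 · (4,5)S 3/3
Row 5: (5,0)S 0/2 · (5,1)N 1/2 · (5,2)N 3/3 · (5,3)N 1/2 · (5,4)S 2/3 · (5,5)S 2/2
Sum over 27 particles: 1/1 + 2/2 + 3/3 + 1/2 + 0/1 + 2/3 + 1/3 + 0/2 + 2/4 + 2/2 + 2/3 + 1/3 + 2/3 + 3/3 + 3/3 + 3/3 + 2/3 + 1/2 + 2/2 + 3/3 + 3/3 + 0/2 + 1/2 + 3/3 + 1/2 + 2/3 + 2/2 = 37/2; mean = 37/2 ÷ 27 = 37/54 = 0.685185… → 0.685.

0.685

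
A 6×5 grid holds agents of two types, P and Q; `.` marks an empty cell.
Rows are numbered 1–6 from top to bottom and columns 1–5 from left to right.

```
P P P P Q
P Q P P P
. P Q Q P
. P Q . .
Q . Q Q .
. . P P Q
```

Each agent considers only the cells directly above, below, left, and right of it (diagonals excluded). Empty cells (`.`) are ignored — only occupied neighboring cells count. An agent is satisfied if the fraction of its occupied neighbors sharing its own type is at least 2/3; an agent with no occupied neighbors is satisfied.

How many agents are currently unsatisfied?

13

(1,1)P 2/2 ok
(1,2)P 2/3 ok
(1,3)P 3/3 ok
(1,4)P 2/3 ok
(1,5)Q 0/2 unhappy
(2,1)P 1/2 unhappy
(2,2)Q 0/4 unhappy
(2,3)P 2/4 unhappy
(2,4)P 3/4 ok
(2,5)P 2/3 ok
(3,2)P 1/3 unhappy
(3,3)Q 2/4 unhappy
(3,4)Q 1/3 unhappy
(3,5)P 1/2 unhappy
(4,2)P 1/2 unhappy
(4,3)Q 2/3 ok
(5,1)Q 0/0 ok
(5,3)Q 2/3 ok
(5,4)Q 1/2 unhappy
(6,3)P 1/2 unhappy
(6,4)P 1/3 unhappy
(6,5)Q 0/1 unhappy
Unsatisfied: (1,5), (2,1), (2,2), (2,3), (3,2), (3,3), (3,4), (3,5), (4,2), (5,4), (6,3), (6,4), (6,5) — 13 in total.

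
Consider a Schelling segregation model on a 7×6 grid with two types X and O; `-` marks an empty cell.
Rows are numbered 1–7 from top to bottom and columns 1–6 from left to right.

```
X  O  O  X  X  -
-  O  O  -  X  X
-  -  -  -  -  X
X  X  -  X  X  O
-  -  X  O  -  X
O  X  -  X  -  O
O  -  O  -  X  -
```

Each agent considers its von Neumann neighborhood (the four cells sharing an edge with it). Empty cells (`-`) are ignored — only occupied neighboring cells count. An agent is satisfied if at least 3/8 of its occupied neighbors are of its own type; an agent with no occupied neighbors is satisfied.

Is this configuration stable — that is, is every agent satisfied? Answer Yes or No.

No

Row 1: (1,1)X 0/1 unhappy · (1,2)O 2/3 ok · (1,3)O 2/3 ok · (1,4)X 1/2 ok · (1,5)X 2/2 ok
Row 2: (2,2)O 2/2 ok · (2,3)O 2/2 ok · (2,5)X 2/2 ok · (2,6)X 2/2 ok
Row 3: (3,6)X 1/2 ok
Row 4: (4,1)X 1/1 ok · (4,2)X 1/1 ok · (4,4)X 1/2 ok · (4,5)X 1/2 ok · (4,6)O 0/3 unhappy
Row 5: (5,3)X 0/1 unhappy · (5,4)O 0/3 unhappy · (5,6)X 0/2 unhappy
Row 6: (6,1)O 1/2 ok · (6,2)X 0/1 unhappy · (6,4)X 0/1 unhappy · (6,6)O 0/1 unhappy
Row 7: (7,1)O 1/1 ok · (7,3)O 0/0 ok · (7,5)X 0/0 ok
For instance (1,1) has only 0/1 same-type neighbors, below 3/8.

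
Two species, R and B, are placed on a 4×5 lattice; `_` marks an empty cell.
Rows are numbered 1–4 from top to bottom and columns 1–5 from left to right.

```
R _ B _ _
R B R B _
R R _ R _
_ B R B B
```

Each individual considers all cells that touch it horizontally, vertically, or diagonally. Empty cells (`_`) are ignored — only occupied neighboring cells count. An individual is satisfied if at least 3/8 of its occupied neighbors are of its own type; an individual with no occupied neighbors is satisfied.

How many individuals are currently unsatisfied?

4

Row 1: (1,1)R 1/2 satisfied · (1,3)B 2/3 satisfied
Row 2: (2,1)R 3/4 satisfied · (2,2)B 1/6 not · (2,3)R 2/5 satisfied · (2,4)B 1/3 not
Row 3: (3,1)R 2/4 satisfied · (3,2)R 4/6 satisfied · (3,4)R 2/5 satisfied
Row 4: (4,2)B 0/3 not · (4,3)R 2/4 satisfied · (4,4)B 1/3 not · (4,5)B 1/2 satisfied
Unsatisfied: (2,2), (2,4), (4,2), (4,4) — 4 in total.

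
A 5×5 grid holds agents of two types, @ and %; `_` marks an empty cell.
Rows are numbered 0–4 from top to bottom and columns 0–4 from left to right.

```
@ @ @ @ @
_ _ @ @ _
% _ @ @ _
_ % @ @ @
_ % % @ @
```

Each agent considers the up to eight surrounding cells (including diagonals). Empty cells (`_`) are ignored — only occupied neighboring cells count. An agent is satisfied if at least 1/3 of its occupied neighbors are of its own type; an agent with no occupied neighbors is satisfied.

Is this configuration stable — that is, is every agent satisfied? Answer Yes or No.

Yes

Row 0: (0,0)@ 1/1 ✓ · (0,1)@ 3/3 ✓ · (0,2)@ 4/4 ✓ · (0,3)@ 4/4 ✓ · (0,4)@ 2/2 ✓
Row 1: (1,2)@ 6/6 ✓ · (1,3)@ 6/6 ✓
Row 2: (2,0)% 1/1 ✓ · (2,2)@ 5/6 ✓ · (2,3)@ 6/6 ✓
Row 3: (3,1)% 3/5 ✓ · (3,2)@ 4/7 ✓ · (3,3)@ 6/7 ✓ · (3,4)@ 4/4 ✓
Row 4: (4,1)% 2/3 ✓ · (4,2)% 2/5 ✓ · (4,3)@ 4/5 ✓ · (4,4)@ 3/3 ✓
All meet the threshold, so the configuration is stable.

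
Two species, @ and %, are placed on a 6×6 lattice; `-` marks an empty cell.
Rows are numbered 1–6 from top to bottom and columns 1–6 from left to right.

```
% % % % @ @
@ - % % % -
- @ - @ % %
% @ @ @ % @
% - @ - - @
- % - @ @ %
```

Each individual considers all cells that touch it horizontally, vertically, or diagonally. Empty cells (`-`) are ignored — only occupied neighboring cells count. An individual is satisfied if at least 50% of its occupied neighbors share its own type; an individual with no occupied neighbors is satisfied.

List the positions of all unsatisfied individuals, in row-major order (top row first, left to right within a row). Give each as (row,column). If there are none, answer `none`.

(1,5), (2,1), (3,4), (4,1), (4,5), (4,6), (6,6)

Row 1: (1,1)% 1/2 satisfied · (1,2)% 3/4 satisfied · (1,3)% 4/4 satisfied · (1,4)% 4/5 satisfied · (1,5)@ 1/4 not · (1,6)@ 1/2 satisfied
Row 2: (2,1)@ 1/3 not · (2,3)% 4/6 satisfied · (2,4)% 5/7 satisfied · (2,5)% 4/7 satisfied
Row 3: (3,2)@ 3/5 satisfied · (3,4)@ 2/7 not · (3,5)% 4/7 satisfied · (3,6)% 3/4 satisfied
Row 4: (4,1)% 1/3 not · (4,2)@ 3/5 satisfied · (4,3)@ 5/5 satisfied · (4,4)@ 3/5 satisfied · (4,5)% 2/6 not · (4,6)@ 1/4 not
Row 5: (5,1)% 2/3 satisfied · (5,3)@ 4/5 satisfied · (5,6)@ 2/4 satisfied
Row 6: (6,2)% 1/2 satisfied · (6,4)@ 2/2 satisfied · (6,5)@ 2/3 satisfied · (6,6)% 0/2 not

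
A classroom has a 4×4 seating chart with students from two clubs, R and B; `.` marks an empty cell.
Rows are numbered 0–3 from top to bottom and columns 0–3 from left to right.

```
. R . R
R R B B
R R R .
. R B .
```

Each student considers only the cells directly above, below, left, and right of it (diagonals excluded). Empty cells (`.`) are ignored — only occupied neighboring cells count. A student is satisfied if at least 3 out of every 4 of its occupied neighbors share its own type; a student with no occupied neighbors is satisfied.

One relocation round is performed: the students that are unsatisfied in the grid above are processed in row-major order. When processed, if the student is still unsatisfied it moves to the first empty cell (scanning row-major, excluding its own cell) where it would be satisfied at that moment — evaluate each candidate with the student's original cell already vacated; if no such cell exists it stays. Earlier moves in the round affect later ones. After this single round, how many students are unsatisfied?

Initially unsatisfied (in order): (0,3), (1,2), (1,3), (2,2), (3,1), (3,2).
  (0,3) → (0,0).
  (1,2) → (0,3).
  (1,3): now satisfied by earlier moves; stays.
  (2,2) → (3,0).
  (3,1): no empty cell satisfies it; stays.
  (3,2) → (2,3).
Resulting grid:
R R . B
R R . B
R R . B
R R . .
All satisfied now.

0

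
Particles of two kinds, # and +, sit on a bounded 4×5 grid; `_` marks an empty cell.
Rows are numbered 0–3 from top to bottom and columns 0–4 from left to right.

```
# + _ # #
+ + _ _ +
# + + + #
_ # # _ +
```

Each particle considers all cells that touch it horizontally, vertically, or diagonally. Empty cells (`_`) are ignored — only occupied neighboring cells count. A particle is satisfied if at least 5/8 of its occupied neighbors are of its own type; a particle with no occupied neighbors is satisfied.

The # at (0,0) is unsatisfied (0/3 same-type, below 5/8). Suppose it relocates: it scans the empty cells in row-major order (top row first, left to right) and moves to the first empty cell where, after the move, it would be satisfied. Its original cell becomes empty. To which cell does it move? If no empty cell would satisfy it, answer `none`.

(3,0)

Vacating (0,0). Empty cells in order:
  (0,2): 1/3 same-type → still unsatisfied.
  (1,2): 1/6 same-type → still unsatisfied.
  (1,3): 3/6 same-type → still unsatisfied.
  (3,0): 2/3 same-type → satisfied — stop here.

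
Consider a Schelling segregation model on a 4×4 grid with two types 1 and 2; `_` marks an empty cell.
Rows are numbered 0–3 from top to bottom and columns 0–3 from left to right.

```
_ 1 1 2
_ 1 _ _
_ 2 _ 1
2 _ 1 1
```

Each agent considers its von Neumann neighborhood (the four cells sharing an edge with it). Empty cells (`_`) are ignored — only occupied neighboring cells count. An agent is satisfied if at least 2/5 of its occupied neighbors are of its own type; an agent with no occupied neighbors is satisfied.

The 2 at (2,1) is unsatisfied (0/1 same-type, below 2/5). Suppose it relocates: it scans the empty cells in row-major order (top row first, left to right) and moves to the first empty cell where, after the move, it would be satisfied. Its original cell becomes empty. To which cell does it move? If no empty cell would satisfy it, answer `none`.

Vacating (2,1). Empty cells in order:
  (0,0): 0/1 same-type → still unsatisfied.
  (1,0): 0/1 same-type → still unsatisfied.
  (1,2): 0/2 same-type → still unsatisfied.
  (1,3): 1/2 same-type → satisfied — stop here.

(1,3)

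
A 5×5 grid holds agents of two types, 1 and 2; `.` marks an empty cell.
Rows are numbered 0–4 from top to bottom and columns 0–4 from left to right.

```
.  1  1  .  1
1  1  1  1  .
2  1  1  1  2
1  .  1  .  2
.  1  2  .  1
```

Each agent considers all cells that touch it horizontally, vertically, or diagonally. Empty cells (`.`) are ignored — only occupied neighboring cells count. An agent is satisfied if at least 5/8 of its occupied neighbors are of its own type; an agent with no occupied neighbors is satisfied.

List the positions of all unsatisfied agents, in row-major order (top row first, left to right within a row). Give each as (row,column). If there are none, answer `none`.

Row 0: (0,1)1 4/4 ok · (0,2)1 4/4 ok · (0,4)1 1/1 ok
Row 1: (1,0)1 3/4 ok · (1,1)1 6/7 ok · (1,2)1 7/7 ok · (1,3)1 5/6 ok
Row 2: (2,0)2 0/4 unhappy · (2,1)1 6/7 ok · (2,2)1 6/6 ok · (2,3)1 4/6 ok · (2,4)2 1/3 unhappy
Row 3: (3,0)1 2/3 ok · (3,2)1 4/5 ok · (3,4)2 1/3 unhappy
Row 4: (4,1)1 2/3 ok · (4,2)2 0/2 unhappy · (4,4)1 0/1 unhappy

(2,0), (2,4), (3,4), (4,2), (4,4)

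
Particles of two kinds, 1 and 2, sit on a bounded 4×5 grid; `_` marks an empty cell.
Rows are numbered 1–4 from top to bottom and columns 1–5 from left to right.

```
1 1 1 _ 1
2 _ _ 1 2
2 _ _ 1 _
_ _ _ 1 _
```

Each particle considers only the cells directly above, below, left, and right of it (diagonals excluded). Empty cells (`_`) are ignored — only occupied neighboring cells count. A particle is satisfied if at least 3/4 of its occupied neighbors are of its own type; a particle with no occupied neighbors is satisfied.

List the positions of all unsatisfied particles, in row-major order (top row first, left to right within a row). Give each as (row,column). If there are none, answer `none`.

(1,1)1 1/2 ✗
(1,2)1 2/2 ✓
(1,3)1 1/1 ✓
(1,5)1 0/1 ✗
(2,1)2 1/2 ✗
(2,4)1 1/2 ✗
(2,5)2 0/2 ✗
(3,1)2 1/1 ✓
(3,4)1 2/2 ✓
(4,4)1 1/1 ✓

(1,1), (1,5), (2,1), (2,4), (2,5)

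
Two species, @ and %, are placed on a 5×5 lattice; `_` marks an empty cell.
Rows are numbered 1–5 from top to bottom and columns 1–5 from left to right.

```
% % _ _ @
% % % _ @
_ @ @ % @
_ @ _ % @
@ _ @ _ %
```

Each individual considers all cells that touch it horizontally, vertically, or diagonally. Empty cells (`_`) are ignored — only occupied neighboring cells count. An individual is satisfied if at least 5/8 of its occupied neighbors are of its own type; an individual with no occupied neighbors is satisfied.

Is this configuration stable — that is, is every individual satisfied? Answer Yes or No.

Row 1: (1,1)% 3/3 satisfied · (1,2)% 4/4 satisfied · (1,5)@ 1/1 satisfied
Row 2: (2,1)% 3/4 satisfied · (2,2)% 4/6 satisfied · (2,3)% 3/5 not · (2,5)@ 2/3 satisfied
Row 3: (3,2)@ 2/5 not · (3,3)@ 2/6 not · (3,4)% 2/6 not · (3,5)@ 2/4 not
Row 4: (4,2)@ 4/4 satisfied · (4,4)% 2/6 not · (4,5)@ 1/4 not
Row 5: (5,1)@ 1/1 satisfied · (5,3)@ 1/2 not · (5,5)% 1/2 not
For instance (2,3) has only 3/5 same-type neighbors, below 5/8.

No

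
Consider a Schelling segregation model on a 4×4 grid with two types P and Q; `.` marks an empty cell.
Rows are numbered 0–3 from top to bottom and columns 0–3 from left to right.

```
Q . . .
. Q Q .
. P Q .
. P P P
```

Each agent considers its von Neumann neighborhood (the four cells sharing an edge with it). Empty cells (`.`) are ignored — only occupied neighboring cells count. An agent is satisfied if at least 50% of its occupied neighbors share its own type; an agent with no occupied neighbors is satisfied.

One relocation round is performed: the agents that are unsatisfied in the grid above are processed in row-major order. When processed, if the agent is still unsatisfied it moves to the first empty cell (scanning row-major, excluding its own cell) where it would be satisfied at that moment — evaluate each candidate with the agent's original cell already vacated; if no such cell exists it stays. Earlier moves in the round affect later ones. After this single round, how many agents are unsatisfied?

Initially unsatisfied (in order): (2,1), (2,2).
  (2,1) → (0,3).
  (2,2): now satisfied by earlier moves; stays.
Resulting grid:
Q . . P
. Q Q .
. . Q .
. P P P
All satisfied now.

0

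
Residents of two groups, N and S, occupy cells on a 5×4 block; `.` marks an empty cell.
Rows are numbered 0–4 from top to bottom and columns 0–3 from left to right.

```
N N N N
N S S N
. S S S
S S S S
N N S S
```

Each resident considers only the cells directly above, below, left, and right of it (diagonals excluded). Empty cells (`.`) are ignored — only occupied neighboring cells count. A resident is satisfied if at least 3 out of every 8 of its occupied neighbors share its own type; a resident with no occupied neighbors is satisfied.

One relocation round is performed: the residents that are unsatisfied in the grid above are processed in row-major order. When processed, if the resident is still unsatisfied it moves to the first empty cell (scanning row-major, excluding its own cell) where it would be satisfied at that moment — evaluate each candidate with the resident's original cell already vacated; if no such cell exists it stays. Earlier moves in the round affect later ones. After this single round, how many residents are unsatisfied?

2

Initially unsatisfied (in order): (1,3), (4,1).
  (1,3): no empty cell satisfies it; stays.
  (4,1): no empty cell satisfies it; stays.
Resulting grid:
N N N N
N S S N
. S S S
S S S S
N N S S
Unsatisfied now: (1,3), (4,1).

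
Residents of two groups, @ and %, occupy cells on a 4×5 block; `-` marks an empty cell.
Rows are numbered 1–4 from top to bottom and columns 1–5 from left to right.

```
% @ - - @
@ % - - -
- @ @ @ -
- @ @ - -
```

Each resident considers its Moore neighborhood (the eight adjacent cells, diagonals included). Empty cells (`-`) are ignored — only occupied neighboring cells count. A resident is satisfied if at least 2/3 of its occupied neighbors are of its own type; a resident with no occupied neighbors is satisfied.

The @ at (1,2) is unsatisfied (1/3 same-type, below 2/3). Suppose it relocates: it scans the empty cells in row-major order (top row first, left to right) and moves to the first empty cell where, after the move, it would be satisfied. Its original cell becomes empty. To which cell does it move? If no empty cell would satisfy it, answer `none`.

(1,4)

Vacating (1,2). Empty cells in order:
  (1,3): 0/1 same-type → still unsatisfied.
  (1,4): 1/1 same-type → satisfied — stop here.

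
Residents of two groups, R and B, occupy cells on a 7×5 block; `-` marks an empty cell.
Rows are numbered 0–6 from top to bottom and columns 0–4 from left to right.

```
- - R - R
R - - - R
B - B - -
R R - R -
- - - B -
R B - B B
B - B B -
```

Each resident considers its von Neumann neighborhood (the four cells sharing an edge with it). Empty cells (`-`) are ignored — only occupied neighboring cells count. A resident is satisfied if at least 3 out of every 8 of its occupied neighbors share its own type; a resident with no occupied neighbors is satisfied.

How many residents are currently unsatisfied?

6

Row 0: (0,2)R 0/0 ok · (0,4)R 1/1 ok
Row 1: (1,0)R 0/1 unhappy · (1,4)R 1/1 ok
Row 2: (2,0)B 0/2 unhappy · (2,2)B 0/0 ok
Row 3: (3,0)R 1/2 ok · (3,1)R 1/1 ok · (3,3)R 0/1 unhappy
Row 4: (4,3)B 1/2 ok
Row 5: (5,0)R 0/2 unhappy · (5,1)B 0/1 unhappy · (5,3)B 3/3 ok · (5,4)B 1/1 ok
Row 6: (6,0)B 0/1 unhappy · (6,2)B 1/1 ok · (6,3)B 2/2 ok
Unsatisfied: (1,0), (2,0), (3,3), (5,0), (5,1), (6,0) — 6 in total.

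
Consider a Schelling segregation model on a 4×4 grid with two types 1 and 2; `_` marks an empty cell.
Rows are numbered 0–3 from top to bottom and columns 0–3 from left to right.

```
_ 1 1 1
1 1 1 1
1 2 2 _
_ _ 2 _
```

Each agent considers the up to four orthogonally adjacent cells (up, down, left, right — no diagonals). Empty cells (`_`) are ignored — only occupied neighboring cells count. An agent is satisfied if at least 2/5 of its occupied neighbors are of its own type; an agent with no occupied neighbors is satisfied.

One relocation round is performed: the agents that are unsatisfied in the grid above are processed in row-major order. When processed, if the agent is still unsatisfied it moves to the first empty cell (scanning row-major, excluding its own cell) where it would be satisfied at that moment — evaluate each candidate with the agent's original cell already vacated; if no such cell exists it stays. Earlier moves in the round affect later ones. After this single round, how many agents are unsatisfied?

Initially unsatisfied (in order): (2,1).
  (2,1) → (2,3).
Resulting grid:
_ 1 1 1
1 1 1 1
1 _ 2 2
_ _ 2 _
All satisfied now.

0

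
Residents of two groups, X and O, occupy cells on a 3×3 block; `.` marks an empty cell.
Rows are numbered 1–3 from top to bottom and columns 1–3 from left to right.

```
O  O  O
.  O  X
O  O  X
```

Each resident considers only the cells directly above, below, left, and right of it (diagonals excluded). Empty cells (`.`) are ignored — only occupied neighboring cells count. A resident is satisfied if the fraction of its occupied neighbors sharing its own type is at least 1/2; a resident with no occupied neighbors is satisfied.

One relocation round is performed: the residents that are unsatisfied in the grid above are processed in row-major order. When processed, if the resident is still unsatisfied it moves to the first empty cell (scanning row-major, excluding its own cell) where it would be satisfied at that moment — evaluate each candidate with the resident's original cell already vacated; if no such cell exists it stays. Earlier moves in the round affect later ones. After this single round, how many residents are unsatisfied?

1

Initially unsatisfied (in order): (2,3).
  (2,3): no empty cell satisfies it; stays.
Resulting grid:
O O O
. O X
O O X
Unsatisfied now: (2,3).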